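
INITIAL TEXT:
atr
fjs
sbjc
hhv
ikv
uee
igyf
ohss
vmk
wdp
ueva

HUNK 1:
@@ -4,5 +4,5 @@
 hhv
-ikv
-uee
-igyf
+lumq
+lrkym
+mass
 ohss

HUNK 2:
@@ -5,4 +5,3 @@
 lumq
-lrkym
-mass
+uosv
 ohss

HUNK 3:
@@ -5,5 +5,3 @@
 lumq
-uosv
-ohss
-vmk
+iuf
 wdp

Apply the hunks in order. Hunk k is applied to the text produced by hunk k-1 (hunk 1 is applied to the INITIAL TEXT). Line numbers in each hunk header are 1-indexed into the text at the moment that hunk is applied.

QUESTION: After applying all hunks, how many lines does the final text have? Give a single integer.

Hunk 1: at line 4 remove [ikv,uee,igyf] add [lumq,lrkym,mass] -> 11 lines: atr fjs sbjc hhv lumq lrkym mass ohss vmk wdp ueva
Hunk 2: at line 5 remove [lrkym,mass] add [uosv] -> 10 lines: atr fjs sbjc hhv lumq uosv ohss vmk wdp ueva
Hunk 3: at line 5 remove [uosv,ohss,vmk] add [iuf] -> 8 lines: atr fjs sbjc hhv lumq iuf wdp ueva
Final line count: 8

Answer: 8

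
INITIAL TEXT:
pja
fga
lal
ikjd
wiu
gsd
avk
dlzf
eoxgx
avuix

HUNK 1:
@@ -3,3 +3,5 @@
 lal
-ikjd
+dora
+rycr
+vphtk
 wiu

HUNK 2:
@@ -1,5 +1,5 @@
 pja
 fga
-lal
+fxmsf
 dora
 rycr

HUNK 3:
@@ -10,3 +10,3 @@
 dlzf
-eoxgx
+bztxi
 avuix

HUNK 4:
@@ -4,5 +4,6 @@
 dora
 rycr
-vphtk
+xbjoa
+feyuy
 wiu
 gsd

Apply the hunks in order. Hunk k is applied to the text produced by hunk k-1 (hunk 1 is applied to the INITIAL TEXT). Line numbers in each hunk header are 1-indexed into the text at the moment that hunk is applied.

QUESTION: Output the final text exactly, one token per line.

Answer: pja
fga
fxmsf
dora
rycr
xbjoa
feyuy
wiu
gsd
avk
dlzf
bztxi
avuix

Derivation:
Hunk 1: at line 3 remove [ikjd] add [dora,rycr,vphtk] -> 12 lines: pja fga lal dora rycr vphtk wiu gsd avk dlzf eoxgx avuix
Hunk 2: at line 1 remove [lal] add [fxmsf] -> 12 lines: pja fga fxmsf dora rycr vphtk wiu gsd avk dlzf eoxgx avuix
Hunk 3: at line 10 remove [eoxgx] add [bztxi] -> 12 lines: pja fga fxmsf dora rycr vphtk wiu gsd avk dlzf bztxi avuix
Hunk 4: at line 4 remove [vphtk] add [xbjoa,feyuy] -> 13 lines: pja fga fxmsf dora rycr xbjoa feyuy wiu gsd avk dlzf bztxi avuix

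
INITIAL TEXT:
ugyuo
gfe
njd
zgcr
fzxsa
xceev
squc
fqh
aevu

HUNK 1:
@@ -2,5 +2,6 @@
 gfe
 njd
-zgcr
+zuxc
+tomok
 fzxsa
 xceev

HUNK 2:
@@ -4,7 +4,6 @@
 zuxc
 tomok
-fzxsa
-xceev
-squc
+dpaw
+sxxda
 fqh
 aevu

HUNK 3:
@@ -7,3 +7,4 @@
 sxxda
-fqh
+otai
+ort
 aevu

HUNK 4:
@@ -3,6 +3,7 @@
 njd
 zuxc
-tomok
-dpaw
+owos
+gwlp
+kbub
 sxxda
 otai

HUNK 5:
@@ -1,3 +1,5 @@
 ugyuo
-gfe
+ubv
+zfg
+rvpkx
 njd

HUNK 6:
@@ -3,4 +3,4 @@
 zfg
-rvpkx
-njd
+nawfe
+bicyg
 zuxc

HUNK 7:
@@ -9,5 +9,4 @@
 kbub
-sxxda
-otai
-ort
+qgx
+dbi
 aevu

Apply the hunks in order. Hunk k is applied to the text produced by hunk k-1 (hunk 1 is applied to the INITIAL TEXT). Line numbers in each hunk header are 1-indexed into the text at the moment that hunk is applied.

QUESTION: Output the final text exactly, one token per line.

Answer: ugyuo
ubv
zfg
nawfe
bicyg
zuxc
owos
gwlp
kbub
qgx
dbi
aevu

Derivation:
Hunk 1: at line 2 remove [zgcr] add [zuxc,tomok] -> 10 lines: ugyuo gfe njd zuxc tomok fzxsa xceev squc fqh aevu
Hunk 2: at line 4 remove [fzxsa,xceev,squc] add [dpaw,sxxda] -> 9 lines: ugyuo gfe njd zuxc tomok dpaw sxxda fqh aevu
Hunk 3: at line 7 remove [fqh] add [otai,ort] -> 10 lines: ugyuo gfe njd zuxc tomok dpaw sxxda otai ort aevu
Hunk 4: at line 3 remove [tomok,dpaw] add [owos,gwlp,kbub] -> 11 lines: ugyuo gfe njd zuxc owos gwlp kbub sxxda otai ort aevu
Hunk 5: at line 1 remove [gfe] add [ubv,zfg,rvpkx] -> 13 lines: ugyuo ubv zfg rvpkx njd zuxc owos gwlp kbub sxxda otai ort aevu
Hunk 6: at line 3 remove [rvpkx,njd] add [nawfe,bicyg] -> 13 lines: ugyuo ubv zfg nawfe bicyg zuxc owos gwlp kbub sxxda otai ort aevu
Hunk 7: at line 9 remove [sxxda,otai,ort] add [qgx,dbi] -> 12 lines: ugyuo ubv zfg nawfe bicyg zuxc owos gwlp kbub qgx dbi aevu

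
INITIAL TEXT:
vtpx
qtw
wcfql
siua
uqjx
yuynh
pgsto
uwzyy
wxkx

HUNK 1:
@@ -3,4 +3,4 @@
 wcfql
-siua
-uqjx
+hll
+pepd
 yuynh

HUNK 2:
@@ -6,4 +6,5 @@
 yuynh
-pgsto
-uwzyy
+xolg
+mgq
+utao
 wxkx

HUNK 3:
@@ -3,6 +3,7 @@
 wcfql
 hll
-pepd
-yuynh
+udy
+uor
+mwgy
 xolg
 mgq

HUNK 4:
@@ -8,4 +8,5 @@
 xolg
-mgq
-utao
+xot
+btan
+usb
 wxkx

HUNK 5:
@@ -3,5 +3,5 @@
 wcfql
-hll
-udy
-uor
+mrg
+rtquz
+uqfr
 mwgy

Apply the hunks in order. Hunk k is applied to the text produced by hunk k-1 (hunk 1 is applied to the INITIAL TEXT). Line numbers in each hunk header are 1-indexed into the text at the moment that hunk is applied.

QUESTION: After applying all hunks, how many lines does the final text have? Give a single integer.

Hunk 1: at line 3 remove [siua,uqjx] add [hll,pepd] -> 9 lines: vtpx qtw wcfql hll pepd yuynh pgsto uwzyy wxkx
Hunk 2: at line 6 remove [pgsto,uwzyy] add [xolg,mgq,utao] -> 10 lines: vtpx qtw wcfql hll pepd yuynh xolg mgq utao wxkx
Hunk 3: at line 3 remove [pepd,yuynh] add [udy,uor,mwgy] -> 11 lines: vtpx qtw wcfql hll udy uor mwgy xolg mgq utao wxkx
Hunk 4: at line 8 remove [mgq,utao] add [xot,btan,usb] -> 12 lines: vtpx qtw wcfql hll udy uor mwgy xolg xot btan usb wxkx
Hunk 5: at line 3 remove [hll,udy,uor] add [mrg,rtquz,uqfr] -> 12 lines: vtpx qtw wcfql mrg rtquz uqfr mwgy xolg xot btan usb wxkx
Final line count: 12

Answer: 12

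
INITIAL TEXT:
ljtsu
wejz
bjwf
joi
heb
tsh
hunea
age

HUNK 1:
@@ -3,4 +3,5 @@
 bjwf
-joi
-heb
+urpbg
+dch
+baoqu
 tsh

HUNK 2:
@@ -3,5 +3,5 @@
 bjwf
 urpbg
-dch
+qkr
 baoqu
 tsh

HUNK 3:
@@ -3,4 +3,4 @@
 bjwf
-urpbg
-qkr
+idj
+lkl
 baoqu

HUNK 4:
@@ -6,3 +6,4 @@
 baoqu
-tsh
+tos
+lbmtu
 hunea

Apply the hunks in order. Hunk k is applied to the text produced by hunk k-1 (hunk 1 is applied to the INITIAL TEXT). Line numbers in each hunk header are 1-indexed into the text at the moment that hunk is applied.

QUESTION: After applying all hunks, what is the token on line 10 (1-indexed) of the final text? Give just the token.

Hunk 1: at line 3 remove [joi,heb] add [urpbg,dch,baoqu] -> 9 lines: ljtsu wejz bjwf urpbg dch baoqu tsh hunea age
Hunk 2: at line 3 remove [dch] add [qkr] -> 9 lines: ljtsu wejz bjwf urpbg qkr baoqu tsh hunea age
Hunk 3: at line 3 remove [urpbg,qkr] add [idj,lkl] -> 9 lines: ljtsu wejz bjwf idj lkl baoqu tsh hunea age
Hunk 4: at line 6 remove [tsh] add [tos,lbmtu] -> 10 lines: ljtsu wejz bjwf idj lkl baoqu tos lbmtu hunea age
Final line 10: age

Answer: age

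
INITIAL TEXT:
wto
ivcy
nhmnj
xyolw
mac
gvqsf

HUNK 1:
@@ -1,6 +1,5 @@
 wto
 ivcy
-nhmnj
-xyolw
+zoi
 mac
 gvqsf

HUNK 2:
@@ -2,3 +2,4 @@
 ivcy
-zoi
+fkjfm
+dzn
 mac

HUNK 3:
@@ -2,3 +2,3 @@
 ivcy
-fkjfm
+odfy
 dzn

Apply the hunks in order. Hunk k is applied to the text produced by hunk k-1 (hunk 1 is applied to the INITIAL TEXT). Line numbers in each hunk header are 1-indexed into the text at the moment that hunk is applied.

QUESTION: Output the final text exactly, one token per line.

Hunk 1: at line 1 remove [nhmnj,xyolw] add [zoi] -> 5 lines: wto ivcy zoi mac gvqsf
Hunk 2: at line 2 remove [zoi] add [fkjfm,dzn] -> 6 lines: wto ivcy fkjfm dzn mac gvqsf
Hunk 3: at line 2 remove [fkjfm] add [odfy] -> 6 lines: wto ivcy odfy dzn mac gvqsf

Answer: wto
ivcy
odfy
dzn
mac
gvqsf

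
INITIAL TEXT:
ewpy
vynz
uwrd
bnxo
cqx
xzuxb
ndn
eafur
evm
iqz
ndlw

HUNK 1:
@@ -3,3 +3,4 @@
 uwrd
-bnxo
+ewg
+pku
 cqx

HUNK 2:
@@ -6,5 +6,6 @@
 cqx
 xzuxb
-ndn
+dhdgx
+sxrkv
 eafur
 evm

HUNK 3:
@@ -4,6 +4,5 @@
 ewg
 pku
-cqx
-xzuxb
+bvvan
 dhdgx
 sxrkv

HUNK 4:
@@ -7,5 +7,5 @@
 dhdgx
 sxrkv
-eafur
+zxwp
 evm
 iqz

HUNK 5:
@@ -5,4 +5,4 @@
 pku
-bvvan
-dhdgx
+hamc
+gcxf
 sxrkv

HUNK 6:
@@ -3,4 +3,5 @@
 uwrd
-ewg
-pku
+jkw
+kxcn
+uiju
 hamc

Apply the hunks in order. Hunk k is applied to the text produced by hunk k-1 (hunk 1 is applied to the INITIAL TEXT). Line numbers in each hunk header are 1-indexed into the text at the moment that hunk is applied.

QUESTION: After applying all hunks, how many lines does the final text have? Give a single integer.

Answer: 13

Derivation:
Hunk 1: at line 3 remove [bnxo] add [ewg,pku] -> 12 lines: ewpy vynz uwrd ewg pku cqx xzuxb ndn eafur evm iqz ndlw
Hunk 2: at line 6 remove [ndn] add [dhdgx,sxrkv] -> 13 lines: ewpy vynz uwrd ewg pku cqx xzuxb dhdgx sxrkv eafur evm iqz ndlw
Hunk 3: at line 4 remove [cqx,xzuxb] add [bvvan] -> 12 lines: ewpy vynz uwrd ewg pku bvvan dhdgx sxrkv eafur evm iqz ndlw
Hunk 4: at line 7 remove [eafur] add [zxwp] -> 12 lines: ewpy vynz uwrd ewg pku bvvan dhdgx sxrkv zxwp evm iqz ndlw
Hunk 5: at line 5 remove [bvvan,dhdgx] add [hamc,gcxf] -> 12 lines: ewpy vynz uwrd ewg pku hamc gcxf sxrkv zxwp evm iqz ndlw
Hunk 6: at line 3 remove [ewg,pku] add [jkw,kxcn,uiju] -> 13 lines: ewpy vynz uwrd jkw kxcn uiju hamc gcxf sxrkv zxwp evm iqz ndlw
Final line count: 13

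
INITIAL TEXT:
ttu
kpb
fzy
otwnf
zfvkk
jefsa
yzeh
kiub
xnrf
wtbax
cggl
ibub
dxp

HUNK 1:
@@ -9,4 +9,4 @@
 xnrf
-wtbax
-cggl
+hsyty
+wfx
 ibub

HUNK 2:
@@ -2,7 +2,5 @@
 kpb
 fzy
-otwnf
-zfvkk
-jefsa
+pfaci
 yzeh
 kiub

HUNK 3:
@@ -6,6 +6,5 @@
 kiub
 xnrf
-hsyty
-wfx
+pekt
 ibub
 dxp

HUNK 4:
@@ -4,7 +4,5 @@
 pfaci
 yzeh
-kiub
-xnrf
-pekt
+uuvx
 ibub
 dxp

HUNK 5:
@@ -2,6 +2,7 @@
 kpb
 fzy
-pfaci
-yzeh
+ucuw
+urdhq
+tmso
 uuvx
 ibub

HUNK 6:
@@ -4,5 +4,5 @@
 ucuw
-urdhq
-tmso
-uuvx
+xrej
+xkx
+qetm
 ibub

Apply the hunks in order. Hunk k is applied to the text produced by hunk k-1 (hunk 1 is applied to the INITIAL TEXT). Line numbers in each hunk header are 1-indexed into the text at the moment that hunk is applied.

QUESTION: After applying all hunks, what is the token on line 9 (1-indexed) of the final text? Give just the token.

Answer: dxp

Derivation:
Hunk 1: at line 9 remove [wtbax,cggl] add [hsyty,wfx] -> 13 lines: ttu kpb fzy otwnf zfvkk jefsa yzeh kiub xnrf hsyty wfx ibub dxp
Hunk 2: at line 2 remove [otwnf,zfvkk,jefsa] add [pfaci] -> 11 lines: ttu kpb fzy pfaci yzeh kiub xnrf hsyty wfx ibub dxp
Hunk 3: at line 6 remove [hsyty,wfx] add [pekt] -> 10 lines: ttu kpb fzy pfaci yzeh kiub xnrf pekt ibub dxp
Hunk 4: at line 4 remove [kiub,xnrf,pekt] add [uuvx] -> 8 lines: ttu kpb fzy pfaci yzeh uuvx ibub dxp
Hunk 5: at line 2 remove [pfaci,yzeh] add [ucuw,urdhq,tmso] -> 9 lines: ttu kpb fzy ucuw urdhq tmso uuvx ibub dxp
Hunk 6: at line 4 remove [urdhq,tmso,uuvx] add [xrej,xkx,qetm] -> 9 lines: ttu kpb fzy ucuw xrej xkx qetm ibub dxp
Final line 9: dxp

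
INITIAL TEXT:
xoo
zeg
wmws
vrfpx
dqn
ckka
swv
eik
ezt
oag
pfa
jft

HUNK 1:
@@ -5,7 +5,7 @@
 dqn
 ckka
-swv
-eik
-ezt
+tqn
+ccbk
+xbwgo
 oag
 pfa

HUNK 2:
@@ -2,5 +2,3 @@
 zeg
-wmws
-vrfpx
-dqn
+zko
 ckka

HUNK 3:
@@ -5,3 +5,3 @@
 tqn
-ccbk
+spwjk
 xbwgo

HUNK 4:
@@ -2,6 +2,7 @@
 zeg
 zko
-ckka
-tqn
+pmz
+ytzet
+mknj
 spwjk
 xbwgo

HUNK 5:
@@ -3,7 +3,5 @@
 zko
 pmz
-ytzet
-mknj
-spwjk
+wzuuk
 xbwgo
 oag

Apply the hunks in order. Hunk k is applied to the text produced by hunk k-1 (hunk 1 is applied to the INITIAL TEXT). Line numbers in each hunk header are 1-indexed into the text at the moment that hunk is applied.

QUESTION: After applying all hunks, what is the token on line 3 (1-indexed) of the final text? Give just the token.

Answer: zko

Derivation:
Hunk 1: at line 5 remove [swv,eik,ezt] add [tqn,ccbk,xbwgo] -> 12 lines: xoo zeg wmws vrfpx dqn ckka tqn ccbk xbwgo oag pfa jft
Hunk 2: at line 2 remove [wmws,vrfpx,dqn] add [zko] -> 10 lines: xoo zeg zko ckka tqn ccbk xbwgo oag pfa jft
Hunk 3: at line 5 remove [ccbk] add [spwjk] -> 10 lines: xoo zeg zko ckka tqn spwjk xbwgo oag pfa jft
Hunk 4: at line 2 remove [ckka,tqn] add [pmz,ytzet,mknj] -> 11 lines: xoo zeg zko pmz ytzet mknj spwjk xbwgo oag pfa jft
Hunk 5: at line 3 remove [ytzet,mknj,spwjk] add [wzuuk] -> 9 lines: xoo zeg zko pmz wzuuk xbwgo oag pfa jft
Final line 3: zko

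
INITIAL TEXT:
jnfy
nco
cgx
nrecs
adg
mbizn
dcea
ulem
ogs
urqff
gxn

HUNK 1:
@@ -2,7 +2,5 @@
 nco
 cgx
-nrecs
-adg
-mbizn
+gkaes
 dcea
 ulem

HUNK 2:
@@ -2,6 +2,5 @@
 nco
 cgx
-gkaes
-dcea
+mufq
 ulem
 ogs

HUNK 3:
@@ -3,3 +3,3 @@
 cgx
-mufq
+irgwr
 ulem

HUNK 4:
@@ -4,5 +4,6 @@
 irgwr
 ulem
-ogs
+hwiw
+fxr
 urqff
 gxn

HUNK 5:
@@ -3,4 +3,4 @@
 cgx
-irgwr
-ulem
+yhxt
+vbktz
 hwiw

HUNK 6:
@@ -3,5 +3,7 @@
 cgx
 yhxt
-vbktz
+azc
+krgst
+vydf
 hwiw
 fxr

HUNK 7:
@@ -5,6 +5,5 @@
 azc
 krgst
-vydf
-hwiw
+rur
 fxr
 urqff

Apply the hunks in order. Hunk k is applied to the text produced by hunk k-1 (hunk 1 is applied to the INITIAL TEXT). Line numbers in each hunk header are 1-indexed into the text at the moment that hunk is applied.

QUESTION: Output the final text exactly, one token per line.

Hunk 1: at line 2 remove [nrecs,adg,mbizn] add [gkaes] -> 9 lines: jnfy nco cgx gkaes dcea ulem ogs urqff gxn
Hunk 2: at line 2 remove [gkaes,dcea] add [mufq] -> 8 lines: jnfy nco cgx mufq ulem ogs urqff gxn
Hunk 3: at line 3 remove [mufq] add [irgwr] -> 8 lines: jnfy nco cgx irgwr ulem ogs urqff gxn
Hunk 4: at line 4 remove [ogs] add [hwiw,fxr] -> 9 lines: jnfy nco cgx irgwr ulem hwiw fxr urqff gxn
Hunk 5: at line 3 remove [irgwr,ulem] add [yhxt,vbktz] -> 9 lines: jnfy nco cgx yhxt vbktz hwiw fxr urqff gxn
Hunk 6: at line 3 remove [vbktz] add [azc,krgst,vydf] -> 11 lines: jnfy nco cgx yhxt azc krgst vydf hwiw fxr urqff gxn
Hunk 7: at line 5 remove [vydf,hwiw] add [rur] -> 10 lines: jnfy nco cgx yhxt azc krgst rur fxr urqff gxn

Answer: jnfy
nco
cgx
yhxt
azc
krgst
rur
fxr
urqff
gxn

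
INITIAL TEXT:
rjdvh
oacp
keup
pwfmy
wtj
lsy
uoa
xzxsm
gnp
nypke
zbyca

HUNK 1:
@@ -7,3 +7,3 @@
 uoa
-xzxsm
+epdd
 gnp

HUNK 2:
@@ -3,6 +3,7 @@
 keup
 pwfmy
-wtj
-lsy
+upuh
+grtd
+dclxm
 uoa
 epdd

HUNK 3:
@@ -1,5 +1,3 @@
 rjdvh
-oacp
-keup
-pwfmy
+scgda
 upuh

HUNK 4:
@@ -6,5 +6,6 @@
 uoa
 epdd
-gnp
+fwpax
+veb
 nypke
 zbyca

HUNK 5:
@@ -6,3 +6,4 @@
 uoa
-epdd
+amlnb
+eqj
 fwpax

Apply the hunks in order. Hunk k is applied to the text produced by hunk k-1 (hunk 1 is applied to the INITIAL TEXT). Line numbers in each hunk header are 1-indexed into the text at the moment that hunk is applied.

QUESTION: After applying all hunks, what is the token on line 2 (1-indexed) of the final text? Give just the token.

Hunk 1: at line 7 remove [xzxsm] add [epdd] -> 11 lines: rjdvh oacp keup pwfmy wtj lsy uoa epdd gnp nypke zbyca
Hunk 2: at line 3 remove [wtj,lsy] add [upuh,grtd,dclxm] -> 12 lines: rjdvh oacp keup pwfmy upuh grtd dclxm uoa epdd gnp nypke zbyca
Hunk 3: at line 1 remove [oacp,keup,pwfmy] add [scgda] -> 10 lines: rjdvh scgda upuh grtd dclxm uoa epdd gnp nypke zbyca
Hunk 4: at line 6 remove [gnp] add [fwpax,veb] -> 11 lines: rjdvh scgda upuh grtd dclxm uoa epdd fwpax veb nypke zbyca
Hunk 5: at line 6 remove [epdd] add [amlnb,eqj] -> 12 lines: rjdvh scgda upuh grtd dclxm uoa amlnb eqj fwpax veb nypke zbyca
Final line 2: scgda

Answer: scgda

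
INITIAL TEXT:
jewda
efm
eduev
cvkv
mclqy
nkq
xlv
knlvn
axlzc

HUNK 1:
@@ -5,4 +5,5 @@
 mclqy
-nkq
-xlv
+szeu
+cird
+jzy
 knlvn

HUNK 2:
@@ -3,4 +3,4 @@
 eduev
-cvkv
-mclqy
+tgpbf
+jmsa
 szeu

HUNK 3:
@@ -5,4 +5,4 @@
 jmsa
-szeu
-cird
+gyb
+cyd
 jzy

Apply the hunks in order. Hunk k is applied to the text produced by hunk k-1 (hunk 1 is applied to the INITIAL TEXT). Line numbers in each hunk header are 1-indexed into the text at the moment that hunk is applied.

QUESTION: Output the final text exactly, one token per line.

Hunk 1: at line 5 remove [nkq,xlv] add [szeu,cird,jzy] -> 10 lines: jewda efm eduev cvkv mclqy szeu cird jzy knlvn axlzc
Hunk 2: at line 3 remove [cvkv,mclqy] add [tgpbf,jmsa] -> 10 lines: jewda efm eduev tgpbf jmsa szeu cird jzy knlvn axlzc
Hunk 3: at line 5 remove [szeu,cird] add [gyb,cyd] -> 10 lines: jewda efm eduev tgpbf jmsa gyb cyd jzy knlvn axlzc

Answer: jewda
efm
eduev
tgpbf
jmsa
gyb
cyd
jzy
knlvn
axlzc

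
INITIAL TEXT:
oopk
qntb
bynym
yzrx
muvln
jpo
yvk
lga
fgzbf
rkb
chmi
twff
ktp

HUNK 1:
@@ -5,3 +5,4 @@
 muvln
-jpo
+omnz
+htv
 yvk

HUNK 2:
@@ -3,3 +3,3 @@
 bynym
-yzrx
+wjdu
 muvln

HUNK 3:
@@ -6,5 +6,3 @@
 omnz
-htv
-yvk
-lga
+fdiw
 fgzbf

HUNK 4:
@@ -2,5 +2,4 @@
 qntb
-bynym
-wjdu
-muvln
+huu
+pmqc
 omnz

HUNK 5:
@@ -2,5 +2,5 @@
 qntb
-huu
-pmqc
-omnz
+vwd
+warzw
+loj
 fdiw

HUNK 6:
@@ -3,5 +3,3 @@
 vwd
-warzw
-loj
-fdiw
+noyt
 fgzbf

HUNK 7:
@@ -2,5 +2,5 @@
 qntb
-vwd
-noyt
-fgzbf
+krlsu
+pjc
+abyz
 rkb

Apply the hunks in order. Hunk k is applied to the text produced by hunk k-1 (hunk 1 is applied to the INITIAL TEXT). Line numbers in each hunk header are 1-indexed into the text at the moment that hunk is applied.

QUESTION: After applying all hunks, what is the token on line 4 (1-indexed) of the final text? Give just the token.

Hunk 1: at line 5 remove [jpo] add [omnz,htv] -> 14 lines: oopk qntb bynym yzrx muvln omnz htv yvk lga fgzbf rkb chmi twff ktp
Hunk 2: at line 3 remove [yzrx] add [wjdu] -> 14 lines: oopk qntb bynym wjdu muvln omnz htv yvk lga fgzbf rkb chmi twff ktp
Hunk 3: at line 6 remove [htv,yvk,lga] add [fdiw] -> 12 lines: oopk qntb bynym wjdu muvln omnz fdiw fgzbf rkb chmi twff ktp
Hunk 4: at line 2 remove [bynym,wjdu,muvln] add [huu,pmqc] -> 11 lines: oopk qntb huu pmqc omnz fdiw fgzbf rkb chmi twff ktp
Hunk 5: at line 2 remove [huu,pmqc,omnz] add [vwd,warzw,loj] -> 11 lines: oopk qntb vwd warzw loj fdiw fgzbf rkb chmi twff ktp
Hunk 6: at line 3 remove [warzw,loj,fdiw] add [noyt] -> 9 lines: oopk qntb vwd noyt fgzbf rkb chmi twff ktp
Hunk 7: at line 2 remove [vwd,noyt,fgzbf] add [krlsu,pjc,abyz] -> 9 lines: oopk qntb krlsu pjc abyz rkb chmi twff ktp
Final line 4: pjc

Answer: pjc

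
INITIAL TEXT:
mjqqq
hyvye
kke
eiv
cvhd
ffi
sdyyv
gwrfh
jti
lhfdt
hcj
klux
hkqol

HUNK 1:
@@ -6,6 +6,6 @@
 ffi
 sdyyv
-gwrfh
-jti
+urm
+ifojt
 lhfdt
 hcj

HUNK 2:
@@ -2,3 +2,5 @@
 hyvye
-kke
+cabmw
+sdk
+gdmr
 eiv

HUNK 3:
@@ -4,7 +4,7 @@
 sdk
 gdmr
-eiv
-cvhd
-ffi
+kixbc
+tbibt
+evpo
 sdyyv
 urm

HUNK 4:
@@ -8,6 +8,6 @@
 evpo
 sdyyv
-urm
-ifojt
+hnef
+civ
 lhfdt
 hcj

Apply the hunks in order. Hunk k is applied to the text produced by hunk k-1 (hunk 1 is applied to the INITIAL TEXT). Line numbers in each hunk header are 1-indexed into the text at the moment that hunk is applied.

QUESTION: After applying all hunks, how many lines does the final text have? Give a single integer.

Answer: 15

Derivation:
Hunk 1: at line 6 remove [gwrfh,jti] add [urm,ifojt] -> 13 lines: mjqqq hyvye kke eiv cvhd ffi sdyyv urm ifojt lhfdt hcj klux hkqol
Hunk 2: at line 2 remove [kke] add [cabmw,sdk,gdmr] -> 15 lines: mjqqq hyvye cabmw sdk gdmr eiv cvhd ffi sdyyv urm ifojt lhfdt hcj klux hkqol
Hunk 3: at line 4 remove [eiv,cvhd,ffi] add [kixbc,tbibt,evpo] -> 15 lines: mjqqq hyvye cabmw sdk gdmr kixbc tbibt evpo sdyyv urm ifojt lhfdt hcj klux hkqol
Hunk 4: at line 8 remove [urm,ifojt] add [hnef,civ] -> 15 lines: mjqqq hyvye cabmw sdk gdmr kixbc tbibt evpo sdyyv hnef civ lhfdt hcj klux hkqol
Final line count: 15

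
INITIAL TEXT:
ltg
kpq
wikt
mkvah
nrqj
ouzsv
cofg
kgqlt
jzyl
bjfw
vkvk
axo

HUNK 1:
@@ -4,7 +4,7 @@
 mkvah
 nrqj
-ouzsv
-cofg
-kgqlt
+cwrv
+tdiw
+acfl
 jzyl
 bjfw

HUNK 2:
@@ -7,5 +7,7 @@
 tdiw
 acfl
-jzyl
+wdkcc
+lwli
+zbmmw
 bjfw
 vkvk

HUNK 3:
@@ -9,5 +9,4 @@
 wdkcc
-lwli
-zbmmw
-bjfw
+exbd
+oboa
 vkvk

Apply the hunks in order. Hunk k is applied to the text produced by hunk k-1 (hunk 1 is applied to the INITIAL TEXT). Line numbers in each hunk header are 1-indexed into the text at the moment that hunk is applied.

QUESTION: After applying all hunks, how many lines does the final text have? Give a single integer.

Answer: 13

Derivation:
Hunk 1: at line 4 remove [ouzsv,cofg,kgqlt] add [cwrv,tdiw,acfl] -> 12 lines: ltg kpq wikt mkvah nrqj cwrv tdiw acfl jzyl bjfw vkvk axo
Hunk 2: at line 7 remove [jzyl] add [wdkcc,lwli,zbmmw] -> 14 lines: ltg kpq wikt mkvah nrqj cwrv tdiw acfl wdkcc lwli zbmmw bjfw vkvk axo
Hunk 3: at line 9 remove [lwli,zbmmw,bjfw] add [exbd,oboa] -> 13 lines: ltg kpq wikt mkvah nrqj cwrv tdiw acfl wdkcc exbd oboa vkvk axo
Final line count: 13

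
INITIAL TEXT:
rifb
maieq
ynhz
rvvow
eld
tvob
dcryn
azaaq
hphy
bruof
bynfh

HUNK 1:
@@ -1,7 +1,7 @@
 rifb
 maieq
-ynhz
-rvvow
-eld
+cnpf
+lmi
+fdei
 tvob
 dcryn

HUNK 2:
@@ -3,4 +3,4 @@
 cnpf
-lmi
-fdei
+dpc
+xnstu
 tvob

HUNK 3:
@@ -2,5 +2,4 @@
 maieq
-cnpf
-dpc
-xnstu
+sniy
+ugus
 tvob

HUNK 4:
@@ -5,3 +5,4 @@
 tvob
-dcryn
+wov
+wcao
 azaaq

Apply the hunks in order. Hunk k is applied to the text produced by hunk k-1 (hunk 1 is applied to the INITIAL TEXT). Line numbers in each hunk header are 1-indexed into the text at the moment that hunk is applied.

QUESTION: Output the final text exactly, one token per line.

Hunk 1: at line 1 remove [ynhz,rvvow,eld] add [cnpf,lmi,fdei] -> 11 lines: rifb maieq cnpf lmi fdei tvob dcryn azaaq hphy bruof bynfh
Hunk 2: at line 3 remove [lmi,fdei] add [dpc,xnstu] -> 11 lines: rifb maieq cnpf dpc xnstu tvob dcryn azaaq hphy bruof bynfh
Hunk 3: at line 2 remove [cnpf,dpc,xnstu] add [sniy,ugus] -> 10 lines: rifb maieq sniy ugus tvob dcryn azaaq hphy bruof bynfh
Hunk 4: at line 5 remove [dcryn] add [wov,wcao] -> 11 lines: rifb maieq sniy ugus tvob wov wcao azaaq hphy bruof bynfh

Answer: rifb
maieq
sniy
ugus
tvob
wov
wcao
azaaq
hphy
bruof
bynfh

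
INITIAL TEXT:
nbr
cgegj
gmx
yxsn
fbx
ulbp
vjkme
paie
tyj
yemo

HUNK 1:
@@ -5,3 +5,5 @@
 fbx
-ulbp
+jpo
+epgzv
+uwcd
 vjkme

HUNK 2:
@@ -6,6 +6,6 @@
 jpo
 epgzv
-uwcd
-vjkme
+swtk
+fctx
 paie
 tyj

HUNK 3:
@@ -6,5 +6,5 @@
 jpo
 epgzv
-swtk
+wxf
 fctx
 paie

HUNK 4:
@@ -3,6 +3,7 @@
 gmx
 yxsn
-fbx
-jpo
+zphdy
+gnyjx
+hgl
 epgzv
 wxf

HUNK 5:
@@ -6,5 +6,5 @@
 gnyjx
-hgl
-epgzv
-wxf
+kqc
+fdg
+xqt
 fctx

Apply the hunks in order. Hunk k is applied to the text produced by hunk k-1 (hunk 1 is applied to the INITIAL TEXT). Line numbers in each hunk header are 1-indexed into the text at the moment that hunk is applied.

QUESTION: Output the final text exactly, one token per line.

Hunk 1: at line 5 remove [ulbp] add [jpo,epgzv,uwcd] -> 12 lines: nbr cgegj gmx yxsn fbx jpo epgzv uwcd vjkme paie tyj yemo
Hunk 2: at line 6 remove [uwcd,vjkme] add [swtk,fctx] -> 12 lines: nbr cgegj gmx yxsn fbx jpo epgzv swtk fctx paie tyj yemo
Hunk 3: at line 6 remove [swtk] add [wxf] -> 12 lines: nbr cgegj gmx yxsn fbx jpo epgzv wxf fctx paie tyj yemo
Hunk 4: at line 3 remove [fbx,jpo] add [zphdy,gnyjx,hgl] -> 13 lines: nbr cgegj gmx yxsn zphdy gnyjx hgl epgzv wxf fctx paie tyj yemo
Hunk 5: at line 6 remove [hgl,epgzv,wxf] add [kqc,fdg,xqt] -> 13 lines: nbr cgegj gmx yxsn zphdy gnyjx kqc fdg xqt fctx paie tyj yemo

Answer: nbr
cgegj
gmx
yxsn
zphdy
gnyjx
kqc
fdg
xqt
fctx
paie
tyj
yemo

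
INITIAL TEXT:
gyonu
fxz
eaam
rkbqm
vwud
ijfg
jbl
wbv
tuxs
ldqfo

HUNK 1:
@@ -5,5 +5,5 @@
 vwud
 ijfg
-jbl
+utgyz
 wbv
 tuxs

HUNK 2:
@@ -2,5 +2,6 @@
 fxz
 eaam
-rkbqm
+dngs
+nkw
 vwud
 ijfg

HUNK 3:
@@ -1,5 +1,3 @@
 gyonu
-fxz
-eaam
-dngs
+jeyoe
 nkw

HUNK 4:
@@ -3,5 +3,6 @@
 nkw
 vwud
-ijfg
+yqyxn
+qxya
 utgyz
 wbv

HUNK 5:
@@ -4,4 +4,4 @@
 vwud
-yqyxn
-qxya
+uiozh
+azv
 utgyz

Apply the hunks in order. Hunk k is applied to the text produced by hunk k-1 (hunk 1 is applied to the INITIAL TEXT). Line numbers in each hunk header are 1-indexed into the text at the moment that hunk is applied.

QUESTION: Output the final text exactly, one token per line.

Hunk 1: at line 5 remove [jbl] add [utgyz] -> 10 lines: gyonu fxz eaam rkbqm vwud ijfg utgyz wbv tuxs ldqfo
Hunk 2: at line 2 remove [rkbqm] add [dngs,nkw] -> 11 lines: gyonu fxz eaam dngs nkw vwud ijfg utgyz wbv tuxs ldqfo
Hunk 3: at line 1 remove [fxz,eaam,dngs] add [jeyoe] -> 9 lines: gyonu jeyoe nkw vwud ijfg utgyz wbv tuxs ldqfo
Hunk 4: at line 3 remove [ijfg] add [yqyxn,qxya] -> 10 lines: gyonu jeyoe nkw vwud yqyxn qxya utgyz wbv tuxs ldqfo
Hunk 5: at line 4 remove [yqyxn,qxya] add [uiozh,azv] -> 10 lines: gyonu jeyoe nkw vwud uiozh azv utgyz wbv tuxs ldqfo

Answer: gyonu
jeyoe
nkw
vwud
uiozh
azv
utgyz
wbv
tuxs
ldqfo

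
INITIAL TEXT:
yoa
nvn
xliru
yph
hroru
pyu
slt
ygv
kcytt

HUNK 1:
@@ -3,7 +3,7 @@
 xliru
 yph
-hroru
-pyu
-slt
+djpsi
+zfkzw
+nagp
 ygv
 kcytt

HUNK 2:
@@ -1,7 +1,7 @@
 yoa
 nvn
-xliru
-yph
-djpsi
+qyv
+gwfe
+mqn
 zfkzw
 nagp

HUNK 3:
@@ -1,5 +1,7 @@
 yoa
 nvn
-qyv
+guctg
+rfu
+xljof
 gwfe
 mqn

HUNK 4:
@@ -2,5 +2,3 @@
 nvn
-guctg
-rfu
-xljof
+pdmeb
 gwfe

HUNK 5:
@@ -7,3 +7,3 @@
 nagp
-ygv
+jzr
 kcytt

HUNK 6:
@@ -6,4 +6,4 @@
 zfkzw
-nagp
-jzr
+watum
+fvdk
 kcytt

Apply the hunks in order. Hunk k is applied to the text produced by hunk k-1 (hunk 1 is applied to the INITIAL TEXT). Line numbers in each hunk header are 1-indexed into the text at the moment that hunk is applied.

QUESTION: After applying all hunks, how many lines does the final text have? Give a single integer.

Answer: 9

Derivation:
Hunk 1: at line 3 remove [hroru,pyu,slt] add [djpsi,zfkzw,nagp] -> 9 lines: yoa nvn xliru yph djpsi zfkzw nagp ygv kcytt
Hunk 2: at line 1 remove [xliru,yph,djpsi] add [qyv,gwfe,mqn] -> 9 lines: yoa nvn qyv gwfe mqn zfkzw nagp ygv kcytt
Hunk 3: at line 1 remove [qyv] add [guctg,rfu,xljof] -> 11 lines: yoa nvn guctg rfu xljof gwfe mqn zfkzw nagp ygv kcytt
Hunk 4: at line 2 remove [guctg,rfu,xljof] add [pdmeb] -> 9 lines: yoa nvn pdmeb gwfe mqn zfkzw nagp ygv kcytt
Hunk 5: at line 7 remove [ygv] add [jzr] -> 9 lines: yoa nvn pdmeb gwfe mqn zfkzw nagp jzr kcytt
Hunk 6: at line 6 remove [nagp,jzr] add [watum,fvdk] -> 9 lines: yoa nvn pdmeb gwfe mqn zfkzw watum fvdk kcytt
Final line count: 9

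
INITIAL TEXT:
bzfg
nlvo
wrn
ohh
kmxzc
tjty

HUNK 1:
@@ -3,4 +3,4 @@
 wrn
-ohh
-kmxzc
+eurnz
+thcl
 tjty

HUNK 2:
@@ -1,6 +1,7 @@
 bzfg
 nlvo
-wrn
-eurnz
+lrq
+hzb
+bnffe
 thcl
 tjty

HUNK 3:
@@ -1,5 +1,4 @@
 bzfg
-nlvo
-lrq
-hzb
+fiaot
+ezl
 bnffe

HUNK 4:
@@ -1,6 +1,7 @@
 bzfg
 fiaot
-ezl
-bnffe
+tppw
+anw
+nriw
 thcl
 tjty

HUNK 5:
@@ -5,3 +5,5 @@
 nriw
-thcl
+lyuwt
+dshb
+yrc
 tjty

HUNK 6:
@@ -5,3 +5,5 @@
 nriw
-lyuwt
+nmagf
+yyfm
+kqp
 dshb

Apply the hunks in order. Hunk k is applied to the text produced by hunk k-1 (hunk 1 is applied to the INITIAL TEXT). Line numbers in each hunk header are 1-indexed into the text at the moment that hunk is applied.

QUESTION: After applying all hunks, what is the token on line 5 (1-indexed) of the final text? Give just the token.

Hunk 1: at line 3 remove [ohh,kmxzc] add [eurnz,thcl] -> 6 lines: bzfg nlvo wrn eurnz thcl tjty
Hunk 2: at line 1 remove [wrn,eurnz] add [lrq,hzb,bnffe] -> 7 lines: bzfg nlvo lrq hzb bnffe thcl tjty
Hunk 3: at line 1 remove [nlvo,lrq,hzb] add [fiaot,ezl] -> 6 lines: bzfg fiaot ezl bnffe thcl tjty
Hunk 4: at line 1 remove [ezl,bnffe] add [tppw,anw,nriw] -> 7 lines: bzfg fiaot tppw anw nriw thcl tjty
Hunk 5: at line 5 remove [thcl] add [lyuwt,dshb,yrc] -> 9 lines: bzfg fiaot tppw anw nriw lyuwt dshb yrc tjty
Hunk 6: at line 5 remove [lyuwt] add [nmagf,yyfm,kqp] -> 11 lines: bzfg fiaot tppw anw nriw nmagf yyfm kqp dshb yrc tjty
Final line 5: nriw

Answer: nriw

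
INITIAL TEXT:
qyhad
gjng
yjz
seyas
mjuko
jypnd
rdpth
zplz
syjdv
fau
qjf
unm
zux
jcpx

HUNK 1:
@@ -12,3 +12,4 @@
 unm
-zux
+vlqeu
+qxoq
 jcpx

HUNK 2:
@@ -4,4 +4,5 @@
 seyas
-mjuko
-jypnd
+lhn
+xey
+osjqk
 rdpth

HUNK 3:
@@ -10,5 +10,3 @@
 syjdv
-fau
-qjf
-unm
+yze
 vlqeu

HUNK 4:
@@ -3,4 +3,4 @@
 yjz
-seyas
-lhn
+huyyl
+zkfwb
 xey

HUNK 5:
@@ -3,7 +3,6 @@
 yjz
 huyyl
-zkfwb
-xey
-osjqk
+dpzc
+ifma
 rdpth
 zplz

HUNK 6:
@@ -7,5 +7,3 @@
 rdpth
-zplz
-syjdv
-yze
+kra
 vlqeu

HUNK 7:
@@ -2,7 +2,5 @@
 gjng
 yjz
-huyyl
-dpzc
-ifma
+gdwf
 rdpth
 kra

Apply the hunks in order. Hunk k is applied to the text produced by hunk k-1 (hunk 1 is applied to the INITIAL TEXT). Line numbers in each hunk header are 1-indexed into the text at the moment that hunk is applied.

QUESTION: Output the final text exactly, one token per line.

Hunk 1: at line 12 remove [zux] add [vlqeu,qxoq] -> 15 lines: qyhad gjng yjz seyas mjuko jypnd rdpth zplz syjdv fau qjf unm vlqeu qxoq jcpx
Hunk 2: at line 4 remove [mjuko,jypnd] add [lhn,xey,osjqk] -> 16 lines: qyhad gjng yjz seyas lhn xey osjqk rdpth zplz syjdv fau qjf unm vlqeu qxoq jcpx
Hunk 3: at line 10 remove [fau,qjf,unm] add [yze] -> 14 lines: qyhad gjng yjz seyas lhn xey osjqk rdpth zplz syjdv yze vlqeu qxoq jcpx
Hunk 4: at line 3 remove [seyas,lhn] add [huyyl,zkfwb] -> 14 lines: qyhad gjng yjz huyyl zkfwb xey osjqk rdpth zplz syjdv yze vlqeu qxoq jcpx
Hunk 5: at line 3 remove [zkfwb,xey,osjqk] add [dpzc,ifma] -> 13 lines: qyhad gjng yjz huyyl dpzc ifma rdpth zplz syjdv yze vlqeu qxoq jcpx
Hunk 6: at line 7 remove [zplz,syjdv,yze] add [kra] -> 11 lines: qyhad gjng yjz huyyl dpzc ifma rdpth kra vlqeu qxoq jcpx
Hunk 7: at line 2 remove [huyyl,dpzc,ifma] add [gdwf] -> 9 lines: qyhad gjng yjz gdwf rdpth kra vlqeu qxoq jcpx

Answer: qyhad
gjng
yjz
gdwf
rdpth
kra
vlqeu
qxoq
jcpx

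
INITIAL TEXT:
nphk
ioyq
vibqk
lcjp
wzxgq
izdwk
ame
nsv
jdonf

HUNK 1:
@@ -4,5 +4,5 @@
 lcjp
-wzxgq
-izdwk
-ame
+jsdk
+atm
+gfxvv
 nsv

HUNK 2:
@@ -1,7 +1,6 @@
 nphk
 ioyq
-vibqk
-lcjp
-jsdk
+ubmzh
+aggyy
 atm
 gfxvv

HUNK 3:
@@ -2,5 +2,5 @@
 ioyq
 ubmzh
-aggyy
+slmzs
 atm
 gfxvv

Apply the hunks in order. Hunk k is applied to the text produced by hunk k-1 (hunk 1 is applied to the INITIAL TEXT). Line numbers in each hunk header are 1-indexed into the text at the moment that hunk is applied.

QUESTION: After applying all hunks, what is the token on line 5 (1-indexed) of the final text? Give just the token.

Hunk 1: at line 4 remove [wzxgq,izdwk,ame] add [jsdk,atm,gfxvv] -> 9 lines: nphk ioyq vibqk lcjp jsdk atm gfxvv nsv jdonf
Hunk 2: at line 1 remove [vibqk,lcjp,jsdk] add [ubmzh,aggyy] -> 8 lines: nphk ioyq ubmzh aggyy atm gfxvv nsv jdonf
Hunk 3: at line 2 remove [aggyy] add [slmzs] -> 8 lines: nphk ioyq ubmzh slmzs atm gfxvv nsv jdonf
Final line 5: atm

Answer: atm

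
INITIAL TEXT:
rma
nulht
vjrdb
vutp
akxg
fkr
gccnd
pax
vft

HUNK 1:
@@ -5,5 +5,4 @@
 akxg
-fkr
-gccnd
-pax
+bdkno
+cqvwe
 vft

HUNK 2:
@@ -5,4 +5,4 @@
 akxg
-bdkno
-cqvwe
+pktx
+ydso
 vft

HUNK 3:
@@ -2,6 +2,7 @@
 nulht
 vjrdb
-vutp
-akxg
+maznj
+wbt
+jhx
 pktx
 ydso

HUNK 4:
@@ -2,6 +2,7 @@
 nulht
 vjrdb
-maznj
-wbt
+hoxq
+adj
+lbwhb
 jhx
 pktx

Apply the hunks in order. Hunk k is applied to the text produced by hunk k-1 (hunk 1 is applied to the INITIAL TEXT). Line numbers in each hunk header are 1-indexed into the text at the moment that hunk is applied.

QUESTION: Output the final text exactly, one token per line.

Hunk 1: at line 5 remove [fkr,gccnd,pax] add [bdkno,cqvwe] -> 8 lines: rma nulht vjrdb vutp akxg bdkno cqvwe vft
Hunk 2: at line 5 remove [bdkno,cqvwe] add [pktx,ydso] -> 8 lines: rma nulht vjrdb vutp akxg pktx ydso vft
Hunk 3: at line 2 remove [vutp,akxg] add [maznj,wbt,jhx] -> 9 lines: rma nulht vjrdb maznj wbt jhx pktx ydso vft
Hunk 4: at line 2 remove [maznj,wbt] add [hoxq,adj,lbwhb] -> 10 lines: rma nulht vjrdb hoxq adj lbwhb jhx pktx ydso vft

Answer: rma
nulht
vjrdb
hoxq
adj
lbwhb
jhx
pktx
ydso
vft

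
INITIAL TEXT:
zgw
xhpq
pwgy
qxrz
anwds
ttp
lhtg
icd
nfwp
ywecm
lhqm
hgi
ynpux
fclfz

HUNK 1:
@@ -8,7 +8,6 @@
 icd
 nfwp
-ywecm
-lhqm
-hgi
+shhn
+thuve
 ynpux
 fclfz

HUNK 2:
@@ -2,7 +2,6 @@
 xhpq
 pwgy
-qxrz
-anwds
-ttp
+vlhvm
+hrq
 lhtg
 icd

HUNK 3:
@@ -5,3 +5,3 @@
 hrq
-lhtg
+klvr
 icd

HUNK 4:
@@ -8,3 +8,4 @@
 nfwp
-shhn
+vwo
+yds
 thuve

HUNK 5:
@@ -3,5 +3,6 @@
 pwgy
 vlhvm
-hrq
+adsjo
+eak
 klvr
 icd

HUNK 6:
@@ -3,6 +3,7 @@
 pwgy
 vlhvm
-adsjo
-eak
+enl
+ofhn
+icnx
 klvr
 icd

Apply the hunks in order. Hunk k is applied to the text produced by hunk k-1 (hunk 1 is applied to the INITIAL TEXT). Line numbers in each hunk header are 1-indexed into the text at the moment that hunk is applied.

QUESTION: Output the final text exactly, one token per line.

Hunk 1: at line 8 remove [ywecm,lhqm,hgi] add [shhn,thuve] -> 13 lines: zgw xhpq pwgy qxrz anwds ttp lhtg icd nfwp shhn thuve ynpux fclfz
Hunk 2: at line 2 remove [qxrz,anwds,ttp] add [vlhvm,hrq] -> 12 lines: zgw xhpq pwgy vlhvm hrq lhtg icd nfwp shhn thuve ynpux fclfz
Hunk 3: at line 5 remove [lhtg] add [klvr] -> 12 lines: zgw xhpq pwgy vlhvm hrq klvr icd nfwp shhn thuve ynpux fclfz
Hunk 4: at line 8 remove [shhn] add [vwo,yds] -> 13 lines: zgw xhpq pwgy vlhvm hrq klvr icd nfwp vwo yds thuve ynpux fclfz
Hunk 5: at line 3 remove [hrq] add [adsjo,eak] -> 14 lines: zgw xhpq pwgy vlhvm adsjo eak klvr icd nfwp vwo yds thuve ynpux fclfz
Hunk 6: at line 3 remove [adsjo,eak] add [enl,ofhn,icnx] -> 15 lines: zgw xhpq pwgy vlhvm enl ofhn icnx klvr icd nfwp vwo yds thuve ynpux fclfz

Answer: zgw
xhpq
pwgy
vlhvm
enl
ofhn
icnx
klvr
icd
nfwp
vwo
yds
thuve
ynpux
fclfz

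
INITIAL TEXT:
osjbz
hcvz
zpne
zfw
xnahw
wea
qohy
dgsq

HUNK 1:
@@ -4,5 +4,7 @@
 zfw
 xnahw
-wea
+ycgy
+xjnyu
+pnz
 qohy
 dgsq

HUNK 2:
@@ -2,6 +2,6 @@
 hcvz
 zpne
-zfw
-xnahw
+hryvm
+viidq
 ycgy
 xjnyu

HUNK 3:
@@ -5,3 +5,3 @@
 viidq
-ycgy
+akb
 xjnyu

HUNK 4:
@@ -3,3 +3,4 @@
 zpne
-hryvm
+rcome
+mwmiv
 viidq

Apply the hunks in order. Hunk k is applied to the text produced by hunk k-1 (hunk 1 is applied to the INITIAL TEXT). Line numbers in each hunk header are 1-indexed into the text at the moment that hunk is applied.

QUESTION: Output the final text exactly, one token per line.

Answer: osjbz
hcvz
zpne
rcome
mwmiv
viidq
akb
xjnyu
pnz
qohy
dgsq

Derivation:
Hunk 1: at line 4 remove [wea] add [ycgy,xjnyu,pnz] -> 10 lines: osjbz hcvz zpne zfw xnahw ycgy xjnyu pnz qohy dgsq
Hunk 2: at line 2 remove [zfw,xnahw] add [hryvm,viidq] -> 10 lines: osjbz hcvz zpne hryvm viidq ycgy xjnyu pnz qohy dgsq
Hunk 3: at line 5 remove [ycgy] add [akb] -> 10 lines: osjbz hcvz zpne hryvm viidq akb xjnyu pnz qohy dgsq
Hunk 4: at line 3 remove [hryvm] add [rcome,mwmiv] -> 11 lines: osjbz hcvz zpne rcome mwmiv viidq akb xjnyu pnz qohy dgsq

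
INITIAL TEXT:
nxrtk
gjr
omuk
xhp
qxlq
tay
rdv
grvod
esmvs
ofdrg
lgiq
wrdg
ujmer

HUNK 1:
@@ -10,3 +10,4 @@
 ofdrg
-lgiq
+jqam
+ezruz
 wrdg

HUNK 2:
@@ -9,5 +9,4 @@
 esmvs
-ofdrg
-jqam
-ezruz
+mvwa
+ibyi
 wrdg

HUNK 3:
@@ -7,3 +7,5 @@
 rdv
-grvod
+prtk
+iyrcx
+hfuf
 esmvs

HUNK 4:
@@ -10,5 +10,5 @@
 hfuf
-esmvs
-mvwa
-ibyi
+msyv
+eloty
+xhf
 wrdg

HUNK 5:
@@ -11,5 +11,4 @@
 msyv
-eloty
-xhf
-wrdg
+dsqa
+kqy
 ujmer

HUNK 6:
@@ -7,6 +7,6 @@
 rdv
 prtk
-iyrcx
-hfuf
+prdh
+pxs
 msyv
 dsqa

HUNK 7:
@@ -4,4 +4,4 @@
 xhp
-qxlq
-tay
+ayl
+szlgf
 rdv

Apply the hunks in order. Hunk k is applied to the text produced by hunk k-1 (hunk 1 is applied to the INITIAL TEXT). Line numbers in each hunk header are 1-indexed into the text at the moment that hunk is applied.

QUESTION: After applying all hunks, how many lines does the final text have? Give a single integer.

Answer: 14

Derivation:
Hunk 1: at line 10 remove [lgiq] add [jqam,ezruz] -> 14 lines: nxrtk gjr omuk xhp qxlq tay rdv grvod esmvs ofdrg jqam ezruz wrdg ujmer
Hunk 2: at line 9 remove [ofdrg,jqam,ezruz] add [mvwa,ibyi] -> 13 lines: nxrtk gjr omuk xhp qxlq tay rdv grvod esmvs mvwa ibyi wrdg ujmer
Hunk 3: at line 7 remove [grvod] add [prtk,iyrcx,hfuf] -> 15 lines: nxrtk gjr omuk xhp qxlq tay rdv prtk iyrcx hfuf esmvs mvwa ibyi wrdg ujmer
Hunk 4: at line 10 remove [esmvs,mvwa,ibyi] add [msyv,eloty,xhf] -> 15 lines: nxrtk gjr omuk xhp qxlq tay rdv prtk iyrcx hfuf msyv eloty xhf wrdg ujmer
Hunk 5: at line 11 remove [eloty,xhf,wrdg] add [dsqa,kqy] -> 14 lines: nxrtk gjr omuk xhp qxlq tay rdv prtk iyrcx hfuf msyv dsqa kqy ujmer
Hunk 6: at line 7 remove [iyrcx,hfuf] add [prdh,pxs] -> 14 lines: nxrtk gjr omuk xhp qxlq tay rdv prtk prdh pxs msyv dsqa kqy ujmer
Hunk 7: at line 4 remove [qxlq,tay] add [ayl,szlgf] -> 14 lines: nxrtk gjr omuk xhp ayl szlgf rdv prtk prdh pxs msyv dsqa kqy ujmer
Final line count: 14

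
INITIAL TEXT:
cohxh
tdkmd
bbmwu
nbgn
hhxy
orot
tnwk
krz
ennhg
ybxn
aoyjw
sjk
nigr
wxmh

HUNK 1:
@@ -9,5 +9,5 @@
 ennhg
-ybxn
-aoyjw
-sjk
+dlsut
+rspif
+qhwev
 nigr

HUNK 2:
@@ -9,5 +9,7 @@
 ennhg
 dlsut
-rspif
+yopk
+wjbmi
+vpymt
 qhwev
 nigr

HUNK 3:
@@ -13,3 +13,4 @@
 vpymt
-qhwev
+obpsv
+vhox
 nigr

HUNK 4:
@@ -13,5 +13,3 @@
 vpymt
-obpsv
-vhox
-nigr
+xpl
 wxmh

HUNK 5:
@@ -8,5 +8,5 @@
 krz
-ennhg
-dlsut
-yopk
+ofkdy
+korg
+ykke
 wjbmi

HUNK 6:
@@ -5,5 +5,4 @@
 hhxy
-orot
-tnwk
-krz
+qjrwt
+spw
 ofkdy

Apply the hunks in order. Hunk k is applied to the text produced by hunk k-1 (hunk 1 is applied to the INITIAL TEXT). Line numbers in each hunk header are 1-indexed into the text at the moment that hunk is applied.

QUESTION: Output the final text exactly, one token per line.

Answer: cohxh
tdkmd
bbmwu
nbgn
hhxy
qjrwt
spw
ofkdy
korg
ykke
wjbmi
vpymt
xpl
wxmh

Derivation:
Hunk 1: at line 9 remove [ybxn,aoyjw,sjk] add [dlsut,rspif,qhwev] -> 14 lines: cohxh tdkmd bbmwu nbgn hhxy orot tnwk krz ennhg dlsut rspif qhwev nigr wxmh
Hunk 2: at line 9 remove [rspif] add [yopk,wjbmi,vpymt] -> 16 lines: cohxh tdkmd bbmwu nbgn hhxy orot tnwk krz ennhg dlsut yopk wjbmi vpymt qhwev nigr wxmh
Hunk 3: at line 13 remove [qhwev] add [obpsv,vhox] -> 17 lines: cohxh tdkmd bbmwu nbgn hhxy orot tnwk krz ennhg dlsut yopk wjbmi vpymt obpsv vhox nigr wxmh
Hunk 4: at line 13 remove [obpsv,vhox,nigr] add [xpl] -> 15 lines: cohxh tdkmd bbmwu nbgn hhxy orot tnwk krz ennhg dlsut yopk wjbmi vpymt xpl wxmh
Hunk 5: at line 8 remove [ennhg,dlsut,yopk] add [ofkdy,korg,ykke] -> 15 lines: cohxh tdkmd bbmwu nbgn hhxy orot tnwk krz ofkdy korg ykke wjbmi vpymt xpl wxmh
Hunk 6: at line 5 remove [orot,tnwk,krz] add [qjrwt,spw] -> 14 lines: cohxh tdkmd bbmwu nbgn hhxy qjrwt spw ofkdy korg ykke wjbmi vpymt xpl wxmh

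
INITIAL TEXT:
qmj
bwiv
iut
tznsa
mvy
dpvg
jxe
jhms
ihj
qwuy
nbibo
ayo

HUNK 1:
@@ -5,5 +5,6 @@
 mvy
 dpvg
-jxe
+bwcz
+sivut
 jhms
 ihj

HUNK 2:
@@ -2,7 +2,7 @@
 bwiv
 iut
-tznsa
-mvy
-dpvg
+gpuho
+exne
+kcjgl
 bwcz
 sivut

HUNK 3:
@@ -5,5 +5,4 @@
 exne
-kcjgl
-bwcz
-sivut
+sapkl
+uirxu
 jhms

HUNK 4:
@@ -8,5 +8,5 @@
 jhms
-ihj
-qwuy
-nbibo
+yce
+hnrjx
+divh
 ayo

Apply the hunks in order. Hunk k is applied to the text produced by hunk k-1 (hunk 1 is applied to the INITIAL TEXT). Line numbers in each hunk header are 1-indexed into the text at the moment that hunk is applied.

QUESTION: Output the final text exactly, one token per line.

Answer: qmj
bwiv
iut
gpuho
exne
sapkl
uirxu
jhms
yce
hnrjx
divh
ayo

Derivation:
Hunk 1: at line 5 remove [jxe] add [bwcz,sivut] -> 13 lines: qmj bwiv iut tznsa mvy dpvg bwcz sivut jhms ihj qwuy nbibo ayo
Hunk 2: at line 2 remove [tznsa,mvy,dpvg] add [gpuho,exne,kcjgl] -> 13 lines: qmj bwiv iut gpuho exne kcjgl bwcz sivut jhms ihj qwuy nbibo ayo
Hunk 3: at line 5 remove [kcjgl,bwcz,sivut] add [sapkl,uirxu] -> 12 lines: qmj bwiv iut gpuho exne sapkl uirxu jhms ihj qwuy nbibo ayo
Hunk 4: at line 8 remove [ihj,qwuy,nbibo] add [yce,hnrjx,divh] -> 12 lines: qmj bwiv iut gpuho exne sapkl uirxu jhms yce hnrjx divh ayo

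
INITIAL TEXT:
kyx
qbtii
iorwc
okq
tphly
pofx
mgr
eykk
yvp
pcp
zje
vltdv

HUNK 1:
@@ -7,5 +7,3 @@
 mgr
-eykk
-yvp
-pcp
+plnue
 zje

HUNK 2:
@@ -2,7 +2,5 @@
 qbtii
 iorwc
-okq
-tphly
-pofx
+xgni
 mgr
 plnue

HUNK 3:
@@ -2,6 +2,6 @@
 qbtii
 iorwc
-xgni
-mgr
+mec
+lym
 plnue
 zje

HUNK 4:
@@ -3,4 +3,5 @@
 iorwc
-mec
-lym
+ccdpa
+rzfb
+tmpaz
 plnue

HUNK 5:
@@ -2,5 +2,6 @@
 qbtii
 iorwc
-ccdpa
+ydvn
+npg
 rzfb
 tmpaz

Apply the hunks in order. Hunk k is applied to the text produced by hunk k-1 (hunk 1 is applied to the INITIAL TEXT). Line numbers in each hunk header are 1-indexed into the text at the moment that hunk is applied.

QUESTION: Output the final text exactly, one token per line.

Answer: kyx
qbtii
iorwc
ydvn
npg
rzfb
tmpaz
plnue
zje
vltdv

Derivation:
Hunk 1: at line 7 remove [eykk,yvp,pcp] add [plnue] -> 10 lines: kyx qbtii iorwc okq tphly pofx mgr plnue zje vltdv
Hunk 2: at line 2 remove [okq,tphly,pofx] add [xgni] -> 8 lines: kyx qbtii iorwc xgni mgr plnue zje vltdv
Hunk 3: at line 2 remove [xgni,mgr] add [mec,lym] -> 8 lines: kyx qbtii iorwc mec lym plnue zje vltdv
Hunk 4: at line 3 remove [mec,lym] add [ccdpa,rzfb,tmpaz] -> 9 lines: kyx qbtii iorwc ccdpa rzfb tmpaz plnue zje vltdv
Hunk 5: at line 2 remove [ccdpa] add [ydvn,npg] -> 10 lines: kyx qbtii iorwc ydvn npg rzfb tmpaz plnue zje vltdv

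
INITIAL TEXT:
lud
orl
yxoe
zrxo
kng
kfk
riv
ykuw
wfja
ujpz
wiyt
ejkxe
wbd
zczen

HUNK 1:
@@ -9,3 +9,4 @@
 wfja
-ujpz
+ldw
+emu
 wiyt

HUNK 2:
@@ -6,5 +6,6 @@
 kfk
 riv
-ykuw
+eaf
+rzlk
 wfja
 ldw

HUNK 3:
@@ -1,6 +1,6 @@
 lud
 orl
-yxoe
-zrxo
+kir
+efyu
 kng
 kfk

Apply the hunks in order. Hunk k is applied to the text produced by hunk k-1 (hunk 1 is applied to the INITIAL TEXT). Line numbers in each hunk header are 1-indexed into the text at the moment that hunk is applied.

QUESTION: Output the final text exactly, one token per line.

Hunk 1: at line 9 remove [ujpz] add [ldw,emu] -> 15 lines: lud orl yxoe zrxo kng kfk riv ykuw wfja ldw emu wiyt ejkxe wbd zczen
Hunk 2: at line 6 remove [ykuw] add [eaf,rzlk] -> 16 lines: lud orl yxoe zrxo kng kfk riv eaf rzlk wfja ldw emu wiyt ejkxe wbd zczen
Hunk 3: at line 1 remove [yxoe,zrxo] add [kir,efyu] -> 16 lines: lud orl kir efyu kng kfk riv eaf rzlk wfja ldw emu wiyt ejkxe wbd zczen

Answer: lud
orl
kir
efyu
kng
kfk
riv
eaf
rzlk
wfja
ldw
emu
wiyt
ejkxe
wbd
zczen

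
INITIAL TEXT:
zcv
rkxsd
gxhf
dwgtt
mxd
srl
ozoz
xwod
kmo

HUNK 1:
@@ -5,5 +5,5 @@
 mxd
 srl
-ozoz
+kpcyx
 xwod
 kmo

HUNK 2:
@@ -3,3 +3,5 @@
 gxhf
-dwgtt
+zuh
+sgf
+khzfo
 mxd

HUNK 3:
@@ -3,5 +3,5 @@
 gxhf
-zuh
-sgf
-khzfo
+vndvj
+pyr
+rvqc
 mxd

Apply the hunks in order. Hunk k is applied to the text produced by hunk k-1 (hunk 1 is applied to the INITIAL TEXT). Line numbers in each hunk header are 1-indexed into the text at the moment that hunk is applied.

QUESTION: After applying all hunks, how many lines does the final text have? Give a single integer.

Answer: 11

Derivation:
Hunk 1: at line 5 remove [ozoz] add [kpcyx] -> 9 lines: zcv rkxsd gxhf dwgtt mxd srl kpcyx xwod kmo
Hunk 2: at line 3 remove [dwgtt] add [zuh,sgf,khzfo] -> 11 lines: zcv rkxsd gxhf zuh sgf khzfo mxd srl kpcyx xwod kmo
Hunk 3: at line 3 remove [zuh,sgf,khzfo] add [vndvj,pyr,rvqc] -> 11 lines: zcv rkxsd gxhf vndvj pyr rvqc mxd srl kpcyx xwod kmo
Final line count: 11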